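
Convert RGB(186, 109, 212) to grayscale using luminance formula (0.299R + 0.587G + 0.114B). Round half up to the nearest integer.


Gray = 0.299×R + 0.587×G + 0.114×B
Gray = 0.299×186 + 0.587×109 + 0.114×212
Gray = 55.614 + 63.983 + 24.168
Gray = 143.765 → round half up → 144
Gray = 144


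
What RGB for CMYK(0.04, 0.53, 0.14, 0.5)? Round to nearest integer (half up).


R = 255 × (1-C) × (1-K) = 255 × 0.96 × 0.50 = 122.4 → 122
G = 255 × (1-M) × (1-K) = 255 × 0.47 × 0.50 = 59.925 → 60
B = 255 × (1-Y) × (1-K) = 255 × 0.86 × 0.50 = 109.65 → 110
= RGB(122, 60, 110)


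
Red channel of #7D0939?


Color: #7D0939
R = 7D = 125
G = 09 = 9
B = 39 = 57
Red = 125


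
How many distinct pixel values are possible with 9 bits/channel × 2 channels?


Total bits = 9 bits/channel × 2 channels = 18 bits
Distinct pixel values = 2^18
= 262,144 pixel values


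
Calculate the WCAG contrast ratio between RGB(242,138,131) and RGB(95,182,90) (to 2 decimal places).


Linearize each sRGB channel c=v/255: c/12.92 if c ≤ 0.04045 else ((c+0.055)/1.055)^2.4
L = 0.2126×R_lin + 0.7152×G_lin + 0.0722×B_lin
Color 1 (242,138,131):
  R=242: 242/255≈0.9490 > 0.04045 → ((0.9490+0.055)/1.055)^2.4 ≈ 0.88792
  G=138: 138/255≈0.5412 > 0.04045 → ((0.5412+0.055)/1.055)^2.4 ≈ 0.25415
  B=131: 131/255≈0.5137 > 0.04045 → ((0.5137+0.055)/1.055)^2.4 ≈ 0.22697
  L1 = 0.2126×0.88792 + 0.7152×0.25415 + 0.0722×0.22697 ≈ 0.38693
Color 2 (95,182,90):
  R=95: 95/255≈0.3725 > 0.04045 → ((0.3725+0.055)/1.055)^2.4 ≈ 0.11444
  G=182: 182/255≈0.7137 > 0.04045 → ((0.7137+0.055)/1.055)^2.4 ≈ 0.46778
  B=90: 90/255≈0.3529 > 0.04045 → ((0.3529+0.055)/1.055)^2.4 ≈ 0.10224
  L2 = 0.2126×0.11444 + 0.7152×0.46778 + 0.0722×0.10224 ≈ 0.36627
Lighter = 0.38693, Darker = 0.36627
Ratio = (L_lighter + 0.05) / (L_darker + 0.05)
Ratio = (0.38693 + 0.05) / (0.36627 + 0.05) = 0.43693 / 0.41627 ≈ 1.0496
Ratio ≈ 1.05:1


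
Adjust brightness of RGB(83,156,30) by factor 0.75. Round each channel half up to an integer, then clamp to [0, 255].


Multiply each channel by 0.75, round half up, clamp to [0, 255]
R: 83×0.75 = 62.25 → round → 62
G: 156×0.75 = 117
B: 30×0.75 = 22.5 → round → 23
= RGB(62, 117, 23)


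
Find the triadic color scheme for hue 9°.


Triadic: equally spaced at 120° intervals
H1 = 9°
H2 = (9 + 120) mod 360 = 129°
H3 = (9 + 240) mod 360 = 249°
Triadic = 9°, 129°, 249°


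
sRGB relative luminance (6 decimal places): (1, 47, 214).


Linearize each channel (sRGB transfer function): c = v/255; c_lin = c/12.92 if c ≤ 0.04045, else ((c+0.055)/1.055)^2.4
  R: 1/255 ≈ 0.003922 ≤ 0.04045 → 0.003922/12.92 ≈ 0.000304
  G: 47/255 ≈ 0.184314 > 0.04045 → ((0.184314+0.055)/1.055)^2.4 ≈ 0.028426
  B: 214/255 ≈ 0.839216 > 0.04045 → ((0.839216+0.055)/1.055)^2.4 ≈ 0.672443
R_lin = 0.000304, G_lin = 0.028426, B_lin = 0.672443
L = 0.2126×R + 0.7152×G + 0.0722×B
L = 0.2126×0.000304 + 0.7152×0.028426 + 0.0722×0.672443
L ≈ 0.068945


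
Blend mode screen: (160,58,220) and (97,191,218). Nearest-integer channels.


Screen: C = 255 - (255-A)×(255-B)/255, rounded to nearest integer
R: 255 - (255-160)×(255-97)/255 = 255 - 15010/255 ≈ 255 - 58.863 = 196.137 → 196
G: 255 - (255-58)×(255-191)/255 = 255 - 12608/255 ≈ 255 - 49.443 = 205.557 → 206
B: 255 - (255-220)×(255-218)/255 = 255 - 1295/255 ≈ 255 - 5.078 = 249.922 → 250
= RGB(196, 206, 250)


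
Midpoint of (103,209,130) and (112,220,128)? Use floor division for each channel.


Midpoint: each channel = ⌊(C₁+C₂)/2⌋
R: ⌊(103+112)/2⌋ = 107
G: ⌊(209+220)/2⌋ = 214
B: ⌊(130+128)/2⌋ = 129
= RGB(107, 214, 129)


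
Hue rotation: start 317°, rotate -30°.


New hue = (H + rotation) mod 360
New hue = (317 -30) mod 360
= 287 mod 360
= 287°


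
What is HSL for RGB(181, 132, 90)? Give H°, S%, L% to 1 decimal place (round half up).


Normalize: R'=181/255≈0.7098, G'=132/255≈0.5176, B'=90/255≈0.3529
Max=181/255, Min=90/255, Δ=Max-Min=91/255
L = (Max+Min)/2 = (181+90)/510 = 271/510 = 0.53137… → L = 53.1%
L > 0.5 → S = Δ/(2-Max-Min) = 91/(510-181-90) = 91/239 = 0.38075… → S = 38.1%
(the 1/255 factors cancel in S and H, so raw channel differences can be used)
Max is R' → H = 60 × (((G-B)/Δ) mod 6) = 60 × (((132-90)/91) mod 6)
  42/91 = 0.4615…
  H = 60 × 0.4615… = 27.692…° → H = 27.7°
= HSL(27.7°, 38.1%, 53.1%)


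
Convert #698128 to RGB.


69 → 105 (R)
81 → 129 (G)
28 → 40 (B)
= RGB(105, 129, 40)


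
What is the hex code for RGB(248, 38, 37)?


R = 248 → F8 (hex)
G = 38 → 26 (hex)
B = 37 → 25 (hex)
Hex = #F82625


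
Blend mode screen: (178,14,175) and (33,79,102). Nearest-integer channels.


Screen: C = 255 - (255-A)×(255-B)/255, rounded to nearest integer
R: 255 - (255-178)×(255-33)/255 = 255 - 17094/255 ≈ 255 - 67.035 = 187.965 → 188
G: 255 - (255-14)×(255-79)/255 = 255 - 42416/255 ≈ 255 - 166.337 = 88.663 → 89
B: 255 - (255-175)×(255-102)/255 = 255 - 12240/255 ≈ 255 - 48.000 = 207.000 → 207
= RGB(188, 89, 207)


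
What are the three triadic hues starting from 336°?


Triadic: equally spaced at 120° intervals
H1 = 336°
H2 = (336 + 120) mod 360 = 96°
H3 = (336 + 240) mod 360 = 216°
Triadic = 336°, 96°, 216°


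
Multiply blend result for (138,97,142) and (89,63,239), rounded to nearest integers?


Multiply: C = A×B/255, rounded to nearest integer
R: 138×89/255 = 12282/255 ≈ 48.165 → 48
G: 97×63/255 = 6111/255 ≈ 23.965 → 24
B: 142×239/255 = 33938/255 ≈ 133.090 → 133
= RGB(48, 24, 133)


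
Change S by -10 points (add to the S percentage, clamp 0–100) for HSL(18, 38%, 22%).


Original S = 38%
Adjustment = -10 percentage points
New S = 38 + (-10) = 28
Clamp to [0, 100] → 28
= HSL(18°, 28%, 22%)


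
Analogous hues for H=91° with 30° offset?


Base hue: 91°
Left analog: (91 - 30) mod 360 = 61°
Right analog: (91 + 30) mod 360 = 121°
Analogous hues = 61° and 121°


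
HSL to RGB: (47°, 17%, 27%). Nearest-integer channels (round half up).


H=47°, S=0.17, L=0.27
C = (1-|2L-1|)×S = (1-|-0.46|)×0.17 = 0.0918
H' = H/60 = 47/60 ≈ 0.7833; X = C×(1-|H' mod 2 - 1|) = 0.07191
m = L - C/2 = 0.27 - 0.0459 = 0.2241
Sector ⌊H'⌋ = 0 → (R',G',B') = (0.0918, 0.07191, 0.0)
RGB = ((R'+m)×255, (G'+m)×255, (B'+m)×255) = (80.5545, 75.48255, 57.1455)
Round half up → RGB(81, 75, 57)


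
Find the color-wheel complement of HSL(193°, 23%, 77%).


Complement = opposite side of color wheel = hue + 180°
H' = (193 + 180) mod 360 = 13°
S and L unchanged.
= HSL(13°, 23%, 77%)


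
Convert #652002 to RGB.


65 → 101 (R)
20 → 32 (G)
02 → 2 (B)
= RGB(101, 32, 2)


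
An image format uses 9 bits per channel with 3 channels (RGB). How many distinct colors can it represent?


Total bits = 9 bits/channel × 3 channels = 27 bits
Distinct colors = 2^27
= 134,217,728 colors


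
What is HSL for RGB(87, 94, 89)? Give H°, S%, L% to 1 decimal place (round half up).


Normalize: R'=87/255≈0.3412, G'=94/255≈0.3686, B'=89/255≈0.3490
Max=94/255, Min=87/255, Δ=Max-Min=7/255
L = (Max+Min)/2 = (94+87)/510 = 181/510 = 0.35490… → L = 35.5%
L ≤ 0.5 → S = Δ/(Max+Min) = 7/(94+87) = 7/181 = 0.03867… → S = 3.9%
(the 1/255 factors cancel in S and H, so raw channel differences can be used)
Max is G' → H = 60 × ((B-R)/Δ + 2) = 60 × ((89-87)/7 + 2)
  2/7 + 2 = 0.2857… + 2 = 2.2857…
  H = 60 × 2.2857… = 137.142…° → H = 137.1°
= HSL(137.1°, 3.9%, 35.5%)


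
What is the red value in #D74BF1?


Color: #D74BF1
R = D7 = 215
G = 4B = 75
B = F1 = 241
Red = 215


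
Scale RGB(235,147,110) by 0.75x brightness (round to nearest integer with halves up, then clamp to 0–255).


Multiply each channel by 0.75, round half up, clamp to [0, 255]
R: 235×0.75 = 176.25 → round → 176
G: 147×0.75 = 110.25 → round → 110
B: 110×0.75 = 82.5 → round → 83
= RGB(176, 110, 83)


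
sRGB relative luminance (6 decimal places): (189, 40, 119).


Linearize each channel (sRGB transfer function): c = v/255; c_lin = c/12.92 if c ≤ 0.04045, else ((c+0.055)/1.055)^2.4
  R: 189/255 ≈ 0.741176 > 0.04045 → ((0.741176+0.055)/1.055)^2.4 ≈ 0.508881
  G: 40/255 ≈ 0.156863 > 0.04045 → ((0.156863+0.055)/1.055)^2.4 ≈ 0.021219
  B: 119/255 ≈ 0.466667 > 0.04045 → ((0.466667+0.055)/1.055)^2.4 ≈ 0.184475
R_lin = 0.508881, G_lin = 0.021219, B_lin = 0.184475
L = 0.2126×R + 0.7152×G + 0.0722×B
L = 0.2126×0.508881 + 0.7152×0.021219 + 0.0722×0.184475
L ≈ 0.136683


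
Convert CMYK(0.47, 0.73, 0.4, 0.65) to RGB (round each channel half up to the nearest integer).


R = 255 × (1-C) × (1-K) = 255 × 0.53 × 0.35 = 47.3025 → 47
G = 255 × (1-M) × (1-K) = 255 × 0.27 × 0.35 = 24.0975 → 24
B = 255 × (1-Y) × (1-K) = 255 × 0.60 × 0.35 = 53.55 → 54
= RGB(47, 24, 54)


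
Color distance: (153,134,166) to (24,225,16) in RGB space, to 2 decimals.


d = √[(R₁-R₂)² + (G₁-G₂)² + (B₁-B₂)²]
d = √[(153-24)² + (134-225)² + (166-16)²]
d = √[16641 + 8281 + 22500]
d = √47422
d ≈ 217.77


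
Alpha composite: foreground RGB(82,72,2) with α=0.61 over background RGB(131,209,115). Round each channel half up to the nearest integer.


C = α×F + (1-α)×B, with 1-α = 0.39
R: 0.61×82 + 0.39×131 = 50.02 + 51.09 = 101.11 → 101
G: 0.61×72 + 0.39×209 = 43.92 + 81.51 = 125.43 → 125
B: 0.61×2 + 0.39×115 = 1.22 + 44.85 = 46.07 → 46
= RGB(101, 125, 46)


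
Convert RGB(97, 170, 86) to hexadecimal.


R = 97 → 61 (hex)
G = 170 → AA (hex)
B = 86 → 56 (hex)
Hex = #61AA56


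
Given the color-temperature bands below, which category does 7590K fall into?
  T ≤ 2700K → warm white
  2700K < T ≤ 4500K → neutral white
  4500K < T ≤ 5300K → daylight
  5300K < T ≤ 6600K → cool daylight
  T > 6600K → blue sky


Temperature: 7590K
7590K > 6600K → blue sky
Classification: blue sky


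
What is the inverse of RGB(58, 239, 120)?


Invert: (255-R, 255-G, 255-B)
R: 255-58 = 197
G: 255-239 = 16
B: 255-120 = 135
= RGB(197, 16, 135)


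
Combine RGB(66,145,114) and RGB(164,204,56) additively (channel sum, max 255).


Additive: each channel = min(255, C₁+C₂)
R: 66+164 = 230 → 230
G: 145+204 = 349 → 255
B: 114+56 = 170 → 170
= RGB(230, 255, 170)


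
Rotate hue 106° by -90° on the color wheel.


New hue = (H + rotation) mod 360
New hue = (106 -90) mod 360
= 16 mod 360
= 16°


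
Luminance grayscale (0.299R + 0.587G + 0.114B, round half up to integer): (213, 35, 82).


Gray = 0.299×R + 0.587×G + 0.114×B
Gray = 0.299×213 + 0.587×35 + 0.114×82
Gray = 63.687 + 20.545 + 9.348
Gray = 93.580 → round half up → 94
Gray = 94


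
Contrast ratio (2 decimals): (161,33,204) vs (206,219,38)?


Linearize each sRGB channel c=v/255: c/12.92 if c ≤ 0.04045 else ((c+0.055)/1.055)^2.4
L = 0.2126×R_lin + 0.7152×G_lin + 0.0722×B_lin
Color 1 (161,33,204):
  R=161: 161/255≈0.6314 > 0.04045 → ((0.6314+0.055)/1.055)^2.4 ≈ 0.35640
  G=33: 33/255≈0.1294 > 0.04045 → ((0.1294+0.055)/1.055)^2.4 ≈ 0.01521
  B=204: 204/255≈0.8000 > 0.04045 → ((0.8000+0.055)/1.055)^2.4 ≈ 0.60383
  L1 = 0.2126×0.35640 + 0.7152×0.01521 + 0.0722×0.60383 ≈ 0.13024
Color 2 (206,219,38):
  R=206: 206/255≈0.8078 > 0.04045 → ((0.8078+0.055)/1.055)^2.4 ≈ 0.61721
  G=219: 219/255≈0.8588 > 0.04045 → ((0.8588+0.055)/1.055)^2.4 ≈ 0.70838
  B=38: 38/255≈0.1490 > 0.04045 → ((0.1490+0.055)/1.055)^2.4 ≈ 0.01938
  L2 = 0.2126×0.61721 + 0.7152×0.70838 + 0.0722×0.01938 ≈ 0.63925
Lighter = 0.63925, Darker = 0.13024
Ratio = (L_lighter + 0.05) / (L_darker + 0.05)
Ratio = (0.63925 + 0.05) / (0.13024 + 0.05) = 0.68925 / 0.18024 ≈ 3.8240
Ratio ≈ 3.82:1


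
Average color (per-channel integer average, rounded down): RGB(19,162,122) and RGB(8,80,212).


Midpoint: each channel = ⌊(C₁+C₂)/2⌋
R: ⌊(19+8)/2⌋ = 13
G: ⌊(162+80)/2⌋ = 121
B: ⌊(122+212)/2⌋ = 167
= RGB(13, 121, 167)


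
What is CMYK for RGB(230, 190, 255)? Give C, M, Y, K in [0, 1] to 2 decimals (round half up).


R'=230/255≈0.9020, G'=190/255≈0.7451, B'=255/255≈1.0000
K = 1 - max(R',G',B') = 1 - 255/255 = 0/255 = 0 → 0.00
(1-R'-K)/(1-K) simplifies to (max-R)/max with max = 255:
C = (255-230)/255 = 25/255 = 0.09803… → 0.10
M = (255-190)/255 = 65/255 = 0.25490… → 0.25
Y = (255-255)/255 = 0/255 = 0 → 0.00
= CMYK(0.10, 0.25, 0.00, 0.00)


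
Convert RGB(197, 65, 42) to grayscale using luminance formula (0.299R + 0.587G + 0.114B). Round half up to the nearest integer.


Gray = 0.299×R + 0.587×G + 0.114×B
Gray = 0.299×197 + 0.587×65 + 0.114×42
Gray = 58.903 + 38.155 + 4.788
Gray = 101.846 → round half up → 102
Gray = 102


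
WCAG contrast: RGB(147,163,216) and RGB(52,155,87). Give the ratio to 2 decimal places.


Linearize each sRGB channel c=v/255: c/12.92 if c ≤ 0.04045 else ((c+0.055)/1.055)^2.4
L = 0.2126×R_lin + 0.7152×G_lin + 0.0722×B_lin
Color 1 (147,163,216):
  R=147: 147/255≈0.5765 > 0.04045 → ((0.5765+0.055)/1.055)^2.4 ≈ 0.29177
  G=163: 163/255≈0.6392 > 0.04045 → ((0.6392+0.055)/1.055)^2.4 ≈ 0.36625
  B=216: 216/255≈0.8471 > 0.04045 → ((0.8471+0.055)/1.055)^2.4 ≈ 0.68669
  L1 = 0.2126×0.29177 + 0.7152×0.36625 + 0.0722×0.68669 ≈ 0.37355
Color 2 (52,155,87):
  R=52: 52/255≈0.2039 > 0.04045 → ((0.2039+0.055)/1.055)^2.4 ≈ 0.03434
  G=155: 155/255≈0.6078 > 0.04045 → ((0.6078+0.055)/1.055)^2.4 ≈ 0.32778
  B=87: 87/255≈0.3412 > 0.04045 → ((0.3412+0.055)/1.055)^2.4 ≈ 0.09531
  L2 = 0.2126×0.03434 + 0.7152×0.32778 + 0.0722×0.09531 ≈ 0.24861
Lighter = 0.37355, Darker = 0.24861
Ratio = (L_lighter + 0.05) / (L_darker + 0.05)
Ratio = (0.37355 + 0.05) / (0.24861 + 0.05) = 0.42355 / 0.29861 ≈ 1.4184
Ratio ≈ 1.42:1


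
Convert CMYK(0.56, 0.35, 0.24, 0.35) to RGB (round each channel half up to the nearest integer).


R = 255 × (1-C) × (1-K) = 255 × 0.44 × 0.65 = 72.93 → 73
G = 255 × (1-M) × (1-K) = 255 × 0.65 × 0.65 = 107.7375 → 108
B = 255 × (1-Y) × (1-K) = 255 × 0.76 × 0.65 = 125.97 → 126
= RGB(73, 108, 126)


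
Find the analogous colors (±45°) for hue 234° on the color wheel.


Base hue: 234°
Left analog: (234 - 45) mod 360 = 189°
Right analog: (234 + 45) mod 360 = 279°
Analogous hues = 189° and 279°


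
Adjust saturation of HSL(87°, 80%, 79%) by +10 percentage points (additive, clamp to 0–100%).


Original S = 80%
Adjustment = +10 percentage points
New S = 80 + (10) = 90
Clamp to [0, 100] → 90
= HSL(87°, 90%, 79%)


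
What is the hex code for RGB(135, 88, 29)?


R = 135 → 87 (hex)
G = 88 → 58 (hex)
B = 29 → 1D (hex)
Hex = #87581D


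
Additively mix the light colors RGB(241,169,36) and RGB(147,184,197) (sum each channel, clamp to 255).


Additive: each channel = min(255, C₁+C₂)
R: 241+147 = 388 → 255
G: 169+184 = 353 → 255
B: 36+197 = 233 → 233
= RGB(255, 255, 233)


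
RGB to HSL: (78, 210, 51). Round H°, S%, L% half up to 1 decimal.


Normalize: R'=78/255≈0.3059, G'=210/255≈0.8235, B'=51/255≈0.2000
Max=210/255, Min=51/255, Δ=Max-Min=159/255
L = (Max+Min)/2 = (210+51)/510 = 261/510 = 0.51176… → L = 51.2%
L > 0.5 → S = Δ/(2-Max-Min) = 159/(510-210-51) = 159/249 = 0.63855… → S = 63.9%
(the 1/255 factors cancel in S and H, so raw channel differences can be used)
Max is G' → H = 60 × ((B-R)/Δ + 2) = 60 × ((51-78)/159 + 2)
  -27/159 + 2 = -0.1698… + 2 = 1.8301…
  H = 60 × 1.8301… = 109.811…° → H = 109.8°
= HSL(109.8°, 63.9%, 51.2%)


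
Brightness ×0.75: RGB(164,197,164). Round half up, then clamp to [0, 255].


Multiply each channel by 0.75, round half up, clamp to [0, 255]
R: 164×0.75 = 123
G: 197×0.75 = 147.75 → round → 148
B: 164×0.75 = 123
= RGB(123, 148, 123)


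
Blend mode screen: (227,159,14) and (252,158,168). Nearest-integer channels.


Screen: C = 255 - (255-A)×(255-B)/255, rounded to nearest integer
R: 255 - (255-227)×(255-252)/255 = 255 - 84/255 ≈ 255 - 0.329 = 254.671 → 255
G: 255 - (255-159)×(255-158)/255 = 255 - 9312/255 ≈ 255 - 36.518 = 218.482 → 218
B: 255 - (255-14)×(255-168)/255 = 255 - 20967/255 ≈ 255 - 82.224 = 172.776 → 173
= RGB(255, 218, 173)


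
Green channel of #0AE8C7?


Color: #0AE8C7
R = 0A = 10
G = E8 = 232
B = C7 = 199
Green = 232


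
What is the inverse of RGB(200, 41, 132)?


Invert: (255-R, 255-G, 255-B)
R: 255-200 = 55
G: 255-41 = 214
B: 255-132 = 123
= RGB(55, 214, 123)


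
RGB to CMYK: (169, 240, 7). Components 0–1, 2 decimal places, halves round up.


R'=169/255≈0.6627, G'=240/255≈0.9412, B'=7/255≈0.0275
K = 1 - max(R',G',B') = 1 - 240/255 = 15/255 = 0.05882… → 0.06
(1-R'-K)/(1-K) simplifies to (max-R)/max with max = 240:
C = (240-169)/240 = 71/240 = 0.29583… → 0.30
M = (240-240)/240 = 0/240 = 0 → 0.00
Y = (240-7)/240 = 233/240 = 0.97083… → 0.97
= CMYK(0.30, 0.00, 0.97, 0.06)


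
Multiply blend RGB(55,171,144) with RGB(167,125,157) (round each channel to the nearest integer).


Multiply: C = A×B/255, rounded to nearest integer
R: 55×167/255 = 9185/255 ≈ 36.020 → 36
G: 171×125/255 = 21375/255 ≈ 83.824 → 84
B: 144×157/255 = 22608/255 ≈ 88.659 → 89
= RGB(36, 84, 89)


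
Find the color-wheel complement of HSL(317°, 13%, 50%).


Complement = opposite side of color wheel = hue + 180°
H' = (317 + 180) mod 360 = 137°
S and L unchanged.
= HSL(137°, 13%, 50%)


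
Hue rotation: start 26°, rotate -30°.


New hue = (H + rotation) mod 360
New hue = (26 -30) mod 360
= -4 mod 360
= 356°


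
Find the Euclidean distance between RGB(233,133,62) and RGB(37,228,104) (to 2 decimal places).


d = √[(R₁-R₂)² + (G₁-G₂)² + (B₁-B₂)²]
d = √[(233-37)² + (133-228)² + (62-104)²]
d = √[38416 + 9025 + 1764]
d = √49205
d ≈ 221.82


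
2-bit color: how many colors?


Colors = 2^bits = 2^2
= 4 colors


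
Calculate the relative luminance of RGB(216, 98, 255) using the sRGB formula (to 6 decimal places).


Linearize each channel (sRGB transfer function): c = v/255; c_lin = c/12.92 if c ≤ 0.04045, else ((c+0.055)/1.055)^2.4
  R: 216/255 ≈ 0.847059 > 0.04045 → ((0.847059+0.055)/1.055)^2.4 ≈ 0.686685
  G: 98/255 ≈ 0.384314 > 0.04045 → ((0.384314+0.055)/1.055)^2.4 ≈ 0.122139
  B: 255/255 ≈ 1.000000 > 0.04045 → ((1.000000+0.055)/1.055)^2.4 ≈ 1.000000
R_lin = 0.686685, G_lin = 0.122139, B_lin = 1.000000
L = 0.2126×R + 0.7152×G + 0.0722×B
L = 0.2126×0.686685 + 0.7152×0.122139 + 0.0722×1.000000
L ≈ 0.305543


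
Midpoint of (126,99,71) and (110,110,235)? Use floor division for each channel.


Midpoint: each channel = ⌊(C₁+C₂)/2⌋
R: ⌊(126+110)/2⌋ = 118
G: ⌊(99+110)/2⌋ = 104
B: ⌊(71+235)/2⌋ = 153
= RGB(118, 104, 153)


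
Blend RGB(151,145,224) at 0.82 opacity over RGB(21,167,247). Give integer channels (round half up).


C = α×F + (1-α)×B, with 1-α = 0.18
R: 0.82×151 + 0.18×21 = 123.82 + 3.78 = 127.60 → 128
G: 0.82×145 + 0.18×167 = 118.90 + 30.06 = 148.96 → 149
B: 0.82×224 + 0.18×247 = 183.68 + 44.46 = 228.14 → 228
= RGB(128, 149, 228)


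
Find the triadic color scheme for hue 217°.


Triadic: equally spaced at 120° intervals
H1 = 217°
H2 = (217 + 120) mod 360 = 337°
H3 = (217 + 240) mod 360 = 97°
Triadic = 217°, 337°, 97°


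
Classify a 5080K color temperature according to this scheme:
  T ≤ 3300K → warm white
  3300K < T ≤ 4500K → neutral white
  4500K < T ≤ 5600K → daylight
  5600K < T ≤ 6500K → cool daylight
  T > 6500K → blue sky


Temperature: 5080K
4500K < 5080K ≤ 5600K → daylight
Classification: daylight


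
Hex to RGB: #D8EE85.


D8 → 216 (R)
EE → 238 (G)
85 → 133 (B)
= RGB(216, 238, 133)


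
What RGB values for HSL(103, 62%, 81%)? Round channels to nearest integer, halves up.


H=103°, S=0.62, L=0.81
C = (1-|2L-1|)×S = (1-|0.62|)×0.62 = 0.2356
H' = H/60 = 103/60 ≈ 1.7167; X = C×(1-|H' mod 2 - 1|) ≈ 0.0668
m = L - C/2 = 0.81 - 0.1178 = 0.6922
Sector ⌊H'⌋ = 1 → (R',G',B') = (≈0.0668, 0.2356, 0.0)
RGB = ((R'+m)×255, (G'+m)×255, (B'+m)×255) = (193.5331, 236.589, 176.511)
Round half up → RGB(194, 237, 177)


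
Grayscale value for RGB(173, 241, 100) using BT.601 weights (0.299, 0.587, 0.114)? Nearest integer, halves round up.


Gray = 0.299×R + 0.587×G + 0.114×B
Gray = 0.299×173 + 0.587×241 + 0.114×100
Gray = 51.727 + 141.467 + 11.400
Gray = 204.594 → round half up → 205
Gray = 205


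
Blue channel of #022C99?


Color: #022C99
R = 02 = 2
G = 2C = 44
B = 99 = 153
Blue = 153


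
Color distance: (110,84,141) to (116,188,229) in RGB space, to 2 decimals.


d = √[(R₁-R₂)² + (G₁-G₂)² + (B₁-B₂)²]
d = √[(110-116)² + (84-188)² + (141-229)²]
d = √[36 + 10816 + 7744]
d = √18596
d ≈ 136.37


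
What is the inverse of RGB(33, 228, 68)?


Invert: (255-R, 255-G, 255-B)
R: 255-33 = 222
G: 255-228 = 27
B: 255-68 = 187
= RGB(222, 27, 187)


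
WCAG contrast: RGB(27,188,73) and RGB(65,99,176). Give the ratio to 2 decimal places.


Linearize each sRGB channel c=v/255: c/12.92 if c ≤ 0.04045 else ((c+0.055)/1.055)^2.4
L = 0.2126×R_lin + 0.7152×G_lin + 0.0722×B_lin
Color 1 (27,188,73):
  R=27: 27/255≈0.1059 > 0.04045 → ((0.1059+0.055)/1.055)^2.4 ≈ 0.01096
  G=188: 188/255≈0.7373 > 0.04045 → ((0.7373+0.055)/1.055)^2.4 ≈ 0.50289
  B=73: 73/255≈0.2863 > 0.04045 → ((0.2863+0.055)/1.055)^2.4 ≈ 0.06663
  L1 = 0.2126×0.01096 + 0.7152×0.50289 + 0.0722×0.06663 ≈ 0.36680
Color 2 (65,99,176):
  R=65: 65/255≈0.2549 > 0.04045 → ((0.2549+0.055)/1.055)^2.4 ≈ 0.05286
  G=99: 99/255≈0.3882 > 0.04045 → ((0.3882+0.055)/1.055)^2.4 ≈ 0.12477
  B=176: 176/255≈0.6902 > 0.04045 → ((0.6902+0.055)/1.055)^2.4 ≈ 0.43415
  L2 = 0.2126×0.05286 + 0.7152×0.12477 + 0.0722×0.43415 ≈ 0.13182
Lighter = 0.36680, Darker = 0.13182
Ratio = (L_lighter + 0.05) / (L_darker + 0.05)
Ratio = (0.36680 + 0.05) / (0.13182 + 0.05) = 0.41680 / 0.18182 ≈ 2.2924
Ratio ≈ 2.29:1


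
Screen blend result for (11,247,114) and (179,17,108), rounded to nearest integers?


Screen: C = 255 - (255-A)×(255-B)/255, rounded to nearest integer
R: 255 - (255-11)×(255-179)/255 = 255 - 18544/255 ≈ 255 - 72.722 = 182.278 → 182
G: 255 - (255-247)×(255-17)/255 = 255 - 1904/255 ≈ 255 - 7.467 = 247.533 → 248
B: 255 - (255-114)×(255-108)/255 = 255 - 20727/255 ≈ 255 - 81.282 = 173.718 → 174
= RGB(182, 248, 174)


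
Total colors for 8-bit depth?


Colors = 2^bits = 2^8
= 256 colors


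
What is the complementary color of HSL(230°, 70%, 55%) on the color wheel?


Complement = opposite side of color wheel = hue + 180°
H' = (230 + 180) mod 360 = 50°
S and L unchanged.
= HSL(50°, 70%, 55%)


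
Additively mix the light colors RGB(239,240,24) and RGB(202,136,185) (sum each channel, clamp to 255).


Additive: each channel = min(255, C₁+C₂)
R: 239+202 = 441 → 255
G: 240+136 = 376 → 255
B: 24+185 = 209 → 209
= RGB(255, 255, 209)


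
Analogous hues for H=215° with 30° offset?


Base hue: 215°
Left analog: (215 - 30) mod 360 = 185°
Right analog: (215 + 30) mod 360 = 245°
Analogous hues = 185° and 245°


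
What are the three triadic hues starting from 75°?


Triadic: equally spaced at 120° intervals
H1 = 75°
H2 = (75 + 120) mod 360 = 195°
H3 = (75 + 240) mod 360 = 315°
Triadic = 75°, 195°, 315°


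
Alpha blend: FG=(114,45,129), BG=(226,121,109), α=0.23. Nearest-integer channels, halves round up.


C = α×F + (1-α)×B, with 1-α = 0.77
R: 0.23×114 + 0.77×226 = 26.22 + 174.02 = 200.24 → 200
G: 0.23×45 + 0.77×121 = 10.35 + 93.17 = 103.52 → 104
B: 0.23×129 + 0.77×109 = 29.67 + 83.93 = 113.60 → 114
= RGB(200, 104, 114)


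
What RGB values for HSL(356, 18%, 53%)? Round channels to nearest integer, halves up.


H=356°, S=0.18, L=0.53
C = (1-|2L-1|)×S = (1-|0.06|)×0.18 = 0.1692
H' = H/60 = 356/60 ≈ 5.9333; X = C×(1-|H' mod 2 - 1|) = 0.01128
m = L - C/2 = 0.53 - 0.0846 = 0.4454
Sector ⌊H'⌋ = 5 → (R',G',B') = (0.1692, 0.0, 0.01128)
RGB = ((R'+m)×255, (G'+m)×255, (B'+m)×255) = (156.723, 113.577, 116.4534)
Round half up → RGB(157, 114, 116)


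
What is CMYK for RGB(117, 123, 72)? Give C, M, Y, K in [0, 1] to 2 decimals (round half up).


R'=117/255≈0.4588, G'=123/255≈0.4824, B'=72/255≈0.2824
K = 1 - max(R',G',B') = 1 - 123/255 = 132/255 = 0.51764… → 0.52
(1-R'-K)/(1-K) simplifies to (max-R)/max with max = 123:
C = (123-117)/123 = 6/123 = 0.04878… → 0.05
M = (123-123)/123 = 0/123 = 0 → 0.00
Y = (123-72)/123 = 51/123 = 0.41463… → 0.41
= CMYK(0.05, 0.00, 0.41, 0.52)


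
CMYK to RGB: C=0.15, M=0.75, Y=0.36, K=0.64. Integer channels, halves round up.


R = 255 × (1-C) × (1-K) = 255 × 0.85 × 0.36 = 78.03 → 78
G = 255 × (1-M) × (1-K) = 255 × 0.25 × 0.36 = 22.95 → 23
B = 255 × (1-Y) × (1-K) = 255 × 0.64 × 0.36 = 58.752 → 59
= RGB(78, 23, 59)


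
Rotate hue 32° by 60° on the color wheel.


New hue = (H + rotation) mod 360
New hue = (32 + 60) mod 360
= 92 mod 360
= 92°


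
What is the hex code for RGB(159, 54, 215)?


R = 159 → 9F (hex)
G = 54 → 36 (hex)
B = 215 → D7 (hex)
Hex = #9F36D7


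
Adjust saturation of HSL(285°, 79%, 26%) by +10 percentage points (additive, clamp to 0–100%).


Original S = 79%
Adjustment = +10 percentage points
New S = 79 + (10) = 89
Clamp to [0, 100] → 89
= HSL(285°, 89%, 26%)


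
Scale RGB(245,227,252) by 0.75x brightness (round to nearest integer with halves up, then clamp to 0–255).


Multiply each channel by 0.75, round half up, clamp to [0, 255]
R: 245×0.75 = 183.75 → round → 184
G: 227×0.75 = 170.25 → round → 170
B: 252×0.75 = 189
= RGB(184, 170, 189)


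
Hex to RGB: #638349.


63 → 99 (R)
83 → 131 (G)
49 → 73 (B)
= RGB(99, 131, 73)


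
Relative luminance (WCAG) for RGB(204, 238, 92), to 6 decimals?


Linearize each channel (sRGB transfer function): c = v/255; c_lin = c/12.92 if c ≤ 0.04045, else ((c+0.055)/1.055)^2.4
  R: 204/255 ≈ 0.800000 > 0.04045 → ((0.800000+0.055)/1.055)^2.4 ≈ 0.603827
  G: 238/255 ≈ 0.933333 > 0.04045 → ((0.933333+0.055)/1.055)^2.4 ≈ 0.854993
  B: 92/255 ≈ 0.360784 > 0.04045 → ((0.360784+0.055)/1.055)^2.4 ≈ 0.107023
R_lin = 0.603827, G_lin = 0.854993, B_lin = 0.107023
L = 0.2126×R + 0.7152×G + 0.0722×B
L = 0.2126×0.603827 + 0.7152×0.854993 + 0.0722×0.107023
L ≈ 0.747591


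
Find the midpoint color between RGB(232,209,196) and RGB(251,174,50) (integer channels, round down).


Midpoint: each channel = ⌊(C₁+C₂)/2⌋
R: ⌊(232+251)/2⌋ = 241
G: ⌊(209+174)/2⌋ = 191
B: ⌊(196+50)/2⌋ = 123
= RGB(241, 191, 123)


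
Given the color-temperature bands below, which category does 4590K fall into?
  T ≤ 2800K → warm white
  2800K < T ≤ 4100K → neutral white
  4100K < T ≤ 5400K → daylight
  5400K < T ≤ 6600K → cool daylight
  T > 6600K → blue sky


Temperature: 4590K
4100K < 4590K ≤ 5400K → daylight
Classification: daylight


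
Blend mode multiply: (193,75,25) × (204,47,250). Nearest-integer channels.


Multiply: C = A×B/255, rounded to nearest integer
R: 193×204/255 = 39372/255 ≈ 154.400 → 154
G: 75×47/255 = 3525/255 ≈ 13.824 → 14
B: 25×250/255 = 6250/255 ≈ 24.510 → 25
= RGB(154, 14, 25)


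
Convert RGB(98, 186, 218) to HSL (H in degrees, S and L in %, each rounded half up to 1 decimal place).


Normalize: R'=98/255≈0.3843, G'=186/255≈0.7294, B'=218/255≈0.8549
Max=218/255, Min=98/255, Δ=Max-Min=120/255
L = (Max+Min)/2 = (218+98)/510 = 316/510 = 0.61960… → L = 62.0%
L > 0.5 → S = Δ/(2-Max-Min) = 120/(510-218-98) = 120/194 = 0.61855… → S = 61.9%
(the 1/255 factors cancel in S and H, so raw channel differences can be used)
Max is B' → H = 60 × ((R-G)/Δ + 4) = 60 × ((98-186)/120 + 4)
  -88/120 + 4 = -0.7333… + 4 = 3.2666…
  H = 60 × 3.2666… = 196° → H = 196.0°
= HSL(196.0°, 61.9%, 62.0%)


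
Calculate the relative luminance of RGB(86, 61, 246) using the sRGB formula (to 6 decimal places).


Linearize each channel (sRGB transfer function): c = v/255; c_lin = c/12.92 if c ≤ 0.04045, else ((c+0.055)/1.055)^2.4
  R: 86/255 ≈ 0.337255 > 0.04045 → ((0.337255+0.055)/1.055)^2.4 ≈ 0.093059
  G: 61/255 ≈ 0.239216 > 0.04045 → ((0.239216+0.055)/1.055)^2.4 ≈ 0.046665
  B: 246/255 ≈ 0.964706 > 0.04045 → ((0.964706+0.055)/1.055)^2.4 ≈ 0.921582
R_lin = 0.093059, G_lin = 0.046665, B_lin = 0.921582
L = 0.2126×R + 0.7152×G + 0.0722×B
L = 0.2126×0.093059 + 0.7152×0.046665 + 0.0722×0.921582
L ≈ 0.119697


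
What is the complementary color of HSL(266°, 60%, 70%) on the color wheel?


Complement = opposite side of color wheel = hue + 180°
H' = (266 + 180) mod 360 = 86°
S and L unchanged.
= HSL(86°, 60%, 70%)


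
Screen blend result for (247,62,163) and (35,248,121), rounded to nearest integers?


Screen: C = 255 - (255-A)×(255-B)/255, rounded to nearest integer
R: 255 - (255-247)×(255-35)/255 = 255 - 1760/255 ≈ 255 - 6.902 = 248.098 → 248
G: 255 - (255-62)×(255-248)/255 = 255 - 1351/255 ≈ 255 - 5.298 = 249.702 → 250
B: 255 - (255-163)×(255-121)/255 = 255 - 12328/255 ≈ 255 - 48.345 = 206.655 → 207
= RGB(248, 250, 207)


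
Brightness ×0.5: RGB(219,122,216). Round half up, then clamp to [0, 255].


Multiply each channel by 0.5, round half up, clamp to [0, 255]
R: 219×0.5 = 109.5 → round → 110
G: 122×0.5 = 61
B: 216×0.5 = 108
= RGB(110, 61, 108)


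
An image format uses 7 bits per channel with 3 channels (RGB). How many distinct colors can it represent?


Total bits = 7 bits/channel × 3 channels = 21 bits
Distinct colors = 2^21
= 2,097,152 colors


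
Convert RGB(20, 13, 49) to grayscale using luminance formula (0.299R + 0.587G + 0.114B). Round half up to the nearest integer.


Gray = 0.299×R + 0.587×G + 0.114×B
Gray = 0.299×20 + 0.587×13 + 0.114×49
Gray = 5.980 + 7.631 + 5.586
Gray = 19.197 → round half up → 19
Gray = 19


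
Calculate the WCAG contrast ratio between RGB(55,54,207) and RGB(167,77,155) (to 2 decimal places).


Linearize each sRGB channel c=v/255: c/12.92 if c ≤ 0.04045 else ((c+0.055)/1.055)^2.4
L = 0.2126×R_lin + 0.7152×G_lin + 0.0722×B_lin
Color 1 (55,54,207):
  R=55: 55/255≈0.2157 > 0.04045 → ((0.2157+0.055)/1.055)^2.4 ≈ 0.03820
  G=54: 54/255≈0.2118 > 0.04045 → ((0.2118+0.055)/1.055)^2.4 ≈ 0.03689
  B=207: 207/255≈0.8118 > 0.04045 → ((0.8118+0.055)/1.055)^2.4 ≈ 0.62396
  L1 = 0.2126×0.03820 + 0.7152×0.03689 + 0.0722×0.62396 ≈ 0.07956
Color 2 (167,77,155):
  R=167: 167/255≈0.6549 > 0.04045 → ((0.6549+0.055)/1.055)^2.4 ≈ 0.38643
  G=77: 77/255≈0.3020 > 0.04045 → ((0.3020+0.055)/1.055)^2.4 ≈ 0.07421
  B=155: 155/255≈0.6078 > 0.04045 → ((0.6078+0.055)/1.055)^2.4 ≈ 0.32778
  L2 = 0.2126×0.38643 + 0.7152×0.07421 + 0.0722×0.32778 ≈ 0.15890
Lighter = 0.15890, Darker = 0.07956
Ratio = (L_lighter + 0.05) / (L_darker + 0.05)
Ratio = (0.15890 + 0.05) / (0.07956 + 0.05) = 0.20890 / 0.12956 ≈ 1.6124
Ratio ≈ 1.61:1


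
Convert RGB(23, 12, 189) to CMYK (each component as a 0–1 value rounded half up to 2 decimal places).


R'=23/255≈0.0902, G'=12/255≈0.0471, B'=189/255≈0.7412
K = 1 - max(R',G',B') = 1 - 189/255 = 66/255 = 0.25882… → 0.26
(1-R'-K)/(1-K) simplifies to (max-R)/max with max = 189:
C = (189-23)/189 = 166/189 = 0.87830… → 0.88
M = (189-12)/189 = 177/189 = 0.93650… → 0.94
Y = (189-189)/189 = 0/189 = 0 → 0.00
= CMYK(0.88, 0.94, 0.00, 0.26)


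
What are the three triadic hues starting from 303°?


Triadic: equally spaced at 120° intervals
H1 = 303°
H2 = (303 + 120) mod 360 = 63°
H3 = (303 + 240) mod 360 = 183°
Triadic = 303°, 63°, 183°


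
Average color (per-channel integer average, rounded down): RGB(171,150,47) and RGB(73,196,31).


Midpoint: each channel = ⌊(C₁+C₂)/2⌋
R: ⌊(171+73)/2⌋ = 122
G: ⌊(150+196)/2⌋ = 173
B: ⌊(47+31)/2⌋ = 39
= RGB(122, 173, 39)


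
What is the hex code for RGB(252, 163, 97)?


R = 252 → FC (hex)
G = 163 → A3 (hex)
B = 97 → 61 (hex)
Hex = #FCA361


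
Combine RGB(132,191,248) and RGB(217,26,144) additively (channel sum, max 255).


Additive: each channel = min(255, C₁+C₂)
R: 132+217 = 349 → 255
G: 191+26 = 217 → 217
B: 248+144 = 392 → 255
= RGB(255, 217, 255)


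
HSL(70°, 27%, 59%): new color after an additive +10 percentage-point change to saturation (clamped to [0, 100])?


Original S = 27%
Adjustment = +10 percentage points
New S = 27 + (10) = 37
Clamp to [0, 100] → 37
= HSL(70°, 37%, 59%)


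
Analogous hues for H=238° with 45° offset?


Base hue: 238°
Left analog: (238 - 45) mod 360 = 193°
Right analog: (238 + 45) mod 360 = 283°
Analogous hues = 193° and 283°


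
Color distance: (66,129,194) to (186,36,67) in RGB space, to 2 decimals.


d = √[(R₁-R₂)² + (G₁-G₂)² + (B₁-B₂)²]
d = √[(66-186)² + (129-36)² + (194-67)²]
d = √[14400 + 8649 + 16129]
d = √39178
d ≈ 197.93


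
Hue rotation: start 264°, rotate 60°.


New hue = (H + rotation) mod 360
New hue = (264 + 60) mod 360
= 324 mod 360
= 324°


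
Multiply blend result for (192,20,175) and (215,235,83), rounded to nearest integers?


Multiply: C = A×B/255, rounded to nearest integer
R: 192×215/255 = 41280/255 ≈ 161.882 → 162
G: 20×235/255 = 4700/255 ≈ 18.431 → 18
B: 175×83/255 = 14525/255 ≈ 56.961 → 57
= RGB(162, 18, 57)


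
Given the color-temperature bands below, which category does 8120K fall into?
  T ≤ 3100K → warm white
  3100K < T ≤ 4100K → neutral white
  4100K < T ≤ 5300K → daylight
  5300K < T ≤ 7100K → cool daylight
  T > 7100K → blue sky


Temperature: 8120K
8120K > 7100K → blue sky
Classification: blue sky


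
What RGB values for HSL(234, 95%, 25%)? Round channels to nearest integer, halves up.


H=234°, S=0.95, L=0.25
C = (1-|2L-1|)×S = (1-|-0.50|)×0.95 = 0.475
H' = H/60 = 234/60 ≈ 3.9000; X = C×(1-|H' mod 2 - 1|) = 0.0475
m = L - C/2 = 0.25 - 0.2375 = 0.0125
Sector ⌊H'⌋ = 3 → (R',G',B') = (0.0, 0.0475, 0.475)
RGB = ((R'+m)×255, (G'+m)×255, (B'+m)×255) = (3.1875, 15.3, 124.3125)
Round half up → RGB(3, 15, 124)


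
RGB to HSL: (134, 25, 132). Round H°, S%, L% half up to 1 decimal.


Normalize: R'=134/255≈0.5255, G'=25/255≈0.0980, B'=132/255≈0.5176
Max=134/255, Min=25/255, Δ=Max-Min=109/255
L = (Max+Min)/2 = (134+25)/510 = 159/510 = 0.31176… → L = 31.2%
L ≤ 0.5 → S = Δ/(Max+Min) = 109/(134+25) = 109/159 = 0.68553… → S = 68.6%
(the 1/255 factors cancel in S and H, so raw channel differences can be used)
Max is R' → H = 60 × (((G-B)/Δ) mod 6) = 60 × (((25-132)/109) mod 6)
  (-107)/109 = -0.9816…; negative, so add 6 → 5.0183…
  H = 60 × 5.0183… = 301.100…° → H = 301.1°
= HSL(301.1°, 68.6%, 31.2%)


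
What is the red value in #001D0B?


Color: #001D0B
R = 00 = 0
G = 1D = 29
B = 0B = 11
Red = 0


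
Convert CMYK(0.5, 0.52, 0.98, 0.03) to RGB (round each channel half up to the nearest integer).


R = 255 × (1-C) × (1-K) = 255 × 0.50 × 0.97 = 123.675 → 124
G = 255 × (1-M) × (1-K) = 255 × 0.48 × 0.97 = 118.728 → 119
B = 255 × (1-Y) × (1-K) = 255 × 0.02 × 0.97 = 4.947 → 5
= RGB(124, 119, 5)


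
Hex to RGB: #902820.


90 → 144 (R)
28 → 40 (G)
20 → 32 (B)
= RGB(144, 40, 32)


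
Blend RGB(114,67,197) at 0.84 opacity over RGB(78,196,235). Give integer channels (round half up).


C = α×F + (1-α)×B, with 1-α = 0.16
R: 0.84×114 + 0.16×78 = 95.76 + 12.48 = 108.24 → 108
G: 0.84×67 + 0.16×196 = 56.28 + 31.36 = 87.64 → 88
B: 0.84×197 + 0.16×235 = 165.48 + 37.60 = 203.08 → 203
= RGB(108, 88, 203)


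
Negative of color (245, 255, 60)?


Invert: (255-R, 255-G, 255-B)
R: 255-245 = 10
G: 255-255 = 0
B: 255-60 = 195
= RGB(10, 0, 195)


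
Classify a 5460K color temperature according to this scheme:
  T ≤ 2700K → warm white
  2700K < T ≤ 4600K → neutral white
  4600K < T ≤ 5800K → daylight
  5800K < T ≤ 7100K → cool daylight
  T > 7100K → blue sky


Temperature: 5460K
4600K < 5460K ≤ 5800K → daylight
Classification: daylight


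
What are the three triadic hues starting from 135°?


Triadic: equally spaced at 120° intervals
H1 = 135°
H2 = (135 + 120) mod 360 = 255°
H3 = (135 + 240) mod 360 = 15°
Triadic = 135°, 255°, 15°


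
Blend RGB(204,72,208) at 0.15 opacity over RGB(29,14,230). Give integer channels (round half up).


C = α×F + (1-α)×B, with 1-α = 0.85
R: 0.15×204 + 0.85×29 = 30.60 + 24.65 = 55.25 → 55
G: 0.15×72 + 0.85×14 = 10.80 + 11.90 = 22.70 → 23
B: 0.15×208 + 0.85×230 = 31.20 + 195.50 = 226.70 → 227
= RGB(55, 23, 227)


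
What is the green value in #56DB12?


Color: #56DB12
R = 56 = 86
G = DB = 219
B = 12 = 18
Green = 219


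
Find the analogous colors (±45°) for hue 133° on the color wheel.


Base hue: 133°
Left analog: (133 - 45) mod 360 = 88°
Right analog: (133 + 45) mod 360 = 178°
Analogous hues = 88° and 178°


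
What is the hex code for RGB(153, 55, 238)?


R = 153 → 99 (hex)
G = 55 → 37 (hex)
B = 238 → EE (hex)
Hex = #9937EE


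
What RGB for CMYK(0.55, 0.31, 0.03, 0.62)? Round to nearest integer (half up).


R = 255 × (1-C) × (1-K) = 255 × 0.45 × 0.38 = 43.605 → 44
G = 255 × (1-M) × (1-K) = 255 × 0.69 × 0.38 = 66.861 → 67
B = 255 × (1-Y) × (1-K) = 255 × 0.97 × 0.38 = 93.993 → 94
= RGB(44, 67, 94)


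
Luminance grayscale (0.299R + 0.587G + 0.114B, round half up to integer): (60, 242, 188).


Gray = 0.299×R + 0.587×G + 0.114×B
Gray = 0.299×60 + 0.587×242 + 0.114×188
Gray = 17.940 + 142.054 + 21.432
Gray = 181.426 → round half up → 181
Gray = 181


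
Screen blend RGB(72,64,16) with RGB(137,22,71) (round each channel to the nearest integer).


Screen: C = 255 - (255-A)×(255-B)/255, rounded to nearest integer
R: 255 - (255-72)×(255-137)/255 = 255 - 21594/255 ≈ 255 - 84.682 = 170.318 → 170
G: 255 - (255-64)×(255-22)/255 = 255 - 44503/255 ≈ 255 - 174.522 = 80.478 → 80
B: 255 - (255-16)×(255-71)/255 = 255 - 43976/255 ≈ 255 - 172.455 = 82.545 → 83
= RGB(170, 80, 83)


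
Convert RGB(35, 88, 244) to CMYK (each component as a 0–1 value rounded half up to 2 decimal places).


R'=35/255≈0.1373, G'=88/255≈0.3451, B'=244/255≈0.9569
K = 1 - max(R',G',B') = 1 - 244/255 = 11/255 = 0.04313… → 0.04
(1-R'-K)/(1-K) simplifies to (max-R)/max with max = 244:
C = (244-35)/244 = 209/244 = 0.85655… → 0.86
M = (244-88)/244 = 156/244 = 0.63934… → 0.64
Y = (244-244)/244 = 0/244 = 0 → 0.00
= CMYK(0.86, 0.64, 0.00, 0.04)


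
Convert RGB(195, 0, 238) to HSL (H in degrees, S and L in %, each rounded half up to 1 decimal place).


Normalize: R'=195/255≈0.7647, G'=0/255≈0.0000, B'=238/255≈0.9333
Max=238/255, Min=0/255, Δ=Max-Min=238/255
L = (Max+Min)/2 = (238+0)/510 = 238/510 = 0.46666… → L = 46.7%
L ≤ 0.5 → S = Δ/(Max+Min) = 238/(238+0) = 238/238 = 1 → S = 100.0%
(the 1/255 factors cancel in S and H, so raw channel differences can be used)
Max is B' → H = 60 × ((R-G)/Δ + 4) = 60 × ((195-0)/238 + 4)
  195/238 + 4 = 0.8193… + 4 = 4.8193…
  H = 60 × 4.8193… = 289.159…° → H = 289.2°
= HSL(289.2°, 100.0%, 46.7%)


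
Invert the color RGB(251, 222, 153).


Invert: (255-R, 255-G, 255-B)
R: 255-251 = 4
G: 255-222 = 33
B: 255-153 = 102
= RGB(4, 33, 102)


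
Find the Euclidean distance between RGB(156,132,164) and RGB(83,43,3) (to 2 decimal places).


d = √[(R₁-R₂)² + (G₁-G₂)² + (B₁-B₂)²]
d = √[(156-83)² + (132-43)² + (164-3)²]
d = √[5329 + 7921 + 25921]
d = √39171
d ≈ 197.92
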